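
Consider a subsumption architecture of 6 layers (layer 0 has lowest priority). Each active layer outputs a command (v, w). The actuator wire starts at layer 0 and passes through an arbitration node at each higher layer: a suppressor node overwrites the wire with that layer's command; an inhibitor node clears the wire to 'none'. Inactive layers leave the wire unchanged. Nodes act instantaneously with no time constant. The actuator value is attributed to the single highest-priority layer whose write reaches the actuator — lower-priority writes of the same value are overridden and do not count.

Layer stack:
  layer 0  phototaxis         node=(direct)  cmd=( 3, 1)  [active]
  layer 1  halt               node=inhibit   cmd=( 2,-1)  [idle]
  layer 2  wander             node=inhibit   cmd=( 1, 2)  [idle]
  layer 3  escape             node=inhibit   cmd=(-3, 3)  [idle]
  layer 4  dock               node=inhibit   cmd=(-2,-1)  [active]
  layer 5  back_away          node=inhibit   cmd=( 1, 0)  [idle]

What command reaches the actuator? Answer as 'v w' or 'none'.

layer 0 (phototaxis) active — direct: (3, 1)
layer 1 (halt) idle — unchanged: (3, 1)
layer 2 (wander) idle — unchanged: (3, 1)
layer 3 (escape) idle — unchanged: (3, 1)
layer 4 (dock) active — inhibits: none
layer 5 (back_away) idle — unchanged: none
→ actuator none

none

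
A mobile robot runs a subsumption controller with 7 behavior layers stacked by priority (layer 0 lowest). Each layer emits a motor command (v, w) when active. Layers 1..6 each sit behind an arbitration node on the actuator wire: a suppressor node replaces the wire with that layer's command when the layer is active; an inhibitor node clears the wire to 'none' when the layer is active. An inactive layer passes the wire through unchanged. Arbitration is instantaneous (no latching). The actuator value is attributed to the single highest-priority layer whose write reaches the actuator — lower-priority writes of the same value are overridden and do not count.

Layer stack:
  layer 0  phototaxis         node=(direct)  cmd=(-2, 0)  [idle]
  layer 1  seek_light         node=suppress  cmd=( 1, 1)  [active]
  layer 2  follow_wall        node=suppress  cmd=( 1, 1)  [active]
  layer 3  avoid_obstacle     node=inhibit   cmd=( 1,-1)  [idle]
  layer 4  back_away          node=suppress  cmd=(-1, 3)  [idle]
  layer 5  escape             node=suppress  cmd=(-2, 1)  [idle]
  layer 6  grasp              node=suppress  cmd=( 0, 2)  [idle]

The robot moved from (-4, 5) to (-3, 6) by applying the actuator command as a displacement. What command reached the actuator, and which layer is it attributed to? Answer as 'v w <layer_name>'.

displacement = (-3, 6) − (-4, 5) = (1, 1)
[0] phototaxis off; wire := none
[1] seek_light on (suppress); wire := (1, 1)
[2] follow_wall on (suppress); wire := (1, 1)
[3] avoid_obstacle off; pass (1, 1)
[4] back_away off; pass (1, 1)
[5] escape off; pass (1, 1)
[6] grasp off; pass (1, 1)
output (1, 1) — from layer 2 (follow_wall)

1 1 follow_wall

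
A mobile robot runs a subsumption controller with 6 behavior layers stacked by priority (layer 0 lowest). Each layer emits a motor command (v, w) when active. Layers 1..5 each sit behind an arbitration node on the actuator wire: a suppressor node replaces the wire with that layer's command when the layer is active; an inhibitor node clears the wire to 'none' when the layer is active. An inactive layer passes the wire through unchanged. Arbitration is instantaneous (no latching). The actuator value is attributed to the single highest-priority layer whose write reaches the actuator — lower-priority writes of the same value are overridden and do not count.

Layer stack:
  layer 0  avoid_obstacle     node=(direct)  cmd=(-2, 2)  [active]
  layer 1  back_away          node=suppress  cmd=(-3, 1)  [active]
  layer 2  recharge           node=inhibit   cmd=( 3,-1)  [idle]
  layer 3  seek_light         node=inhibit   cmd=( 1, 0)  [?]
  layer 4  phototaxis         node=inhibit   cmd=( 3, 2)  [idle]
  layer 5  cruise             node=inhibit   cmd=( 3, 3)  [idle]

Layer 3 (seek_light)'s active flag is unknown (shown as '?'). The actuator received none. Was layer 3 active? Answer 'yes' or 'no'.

yes

If layer 3 is active=yes:
  actuator would be none
If layer 3 is active=no:
  actuator would be (-3, 1)
Observed none, so layer 3 was active.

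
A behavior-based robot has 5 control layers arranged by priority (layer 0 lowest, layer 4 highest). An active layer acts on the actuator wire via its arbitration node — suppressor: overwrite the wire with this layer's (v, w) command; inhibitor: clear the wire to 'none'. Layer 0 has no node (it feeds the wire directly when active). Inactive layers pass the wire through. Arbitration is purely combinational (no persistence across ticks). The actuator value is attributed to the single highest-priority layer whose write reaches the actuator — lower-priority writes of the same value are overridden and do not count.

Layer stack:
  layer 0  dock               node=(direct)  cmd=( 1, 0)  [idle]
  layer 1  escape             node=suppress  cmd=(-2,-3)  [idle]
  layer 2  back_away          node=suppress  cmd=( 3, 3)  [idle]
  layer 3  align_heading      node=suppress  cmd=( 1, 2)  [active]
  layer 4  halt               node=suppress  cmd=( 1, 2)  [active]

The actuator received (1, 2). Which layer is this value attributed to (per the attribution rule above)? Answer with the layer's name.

L0 dock: idle → wire = none
L1 escape: idle → wire stays none
L2 back_away: idle → wire stays none
L3 align_heading: active, suppressor → wire = (1, 2)
L4 halt: active, suppressor → wire = (1, 2)
actuator = (1, 2)
last writer: layer 4 = halt

halt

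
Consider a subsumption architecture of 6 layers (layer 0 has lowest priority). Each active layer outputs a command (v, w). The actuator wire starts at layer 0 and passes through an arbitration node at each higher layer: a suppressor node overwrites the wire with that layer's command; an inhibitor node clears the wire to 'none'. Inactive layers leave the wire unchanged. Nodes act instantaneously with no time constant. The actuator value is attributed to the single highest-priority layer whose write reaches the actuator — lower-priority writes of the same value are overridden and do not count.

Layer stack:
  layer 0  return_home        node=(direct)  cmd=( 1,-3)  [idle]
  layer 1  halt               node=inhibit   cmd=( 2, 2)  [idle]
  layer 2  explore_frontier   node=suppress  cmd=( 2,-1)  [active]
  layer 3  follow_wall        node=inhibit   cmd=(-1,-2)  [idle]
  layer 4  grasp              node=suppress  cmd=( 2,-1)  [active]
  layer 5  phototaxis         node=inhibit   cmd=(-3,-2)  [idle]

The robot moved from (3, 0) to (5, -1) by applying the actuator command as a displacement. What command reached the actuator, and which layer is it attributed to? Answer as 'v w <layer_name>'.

2 -1 grasp

displacement = (5, -1) − (3, 0) = (2, -1)
[0] return_home off; wire := none
[1] halt off; pass none
[2] explore_frontier on (suppress); wire := (2, -1)
[3] follow_wall off; pass (2, -1)
[4] grasp on (suppress); wire := (2, -1)
[5] phototaxis off; pass (2, -1)
output (2, -1) — from layer 4 (grasp)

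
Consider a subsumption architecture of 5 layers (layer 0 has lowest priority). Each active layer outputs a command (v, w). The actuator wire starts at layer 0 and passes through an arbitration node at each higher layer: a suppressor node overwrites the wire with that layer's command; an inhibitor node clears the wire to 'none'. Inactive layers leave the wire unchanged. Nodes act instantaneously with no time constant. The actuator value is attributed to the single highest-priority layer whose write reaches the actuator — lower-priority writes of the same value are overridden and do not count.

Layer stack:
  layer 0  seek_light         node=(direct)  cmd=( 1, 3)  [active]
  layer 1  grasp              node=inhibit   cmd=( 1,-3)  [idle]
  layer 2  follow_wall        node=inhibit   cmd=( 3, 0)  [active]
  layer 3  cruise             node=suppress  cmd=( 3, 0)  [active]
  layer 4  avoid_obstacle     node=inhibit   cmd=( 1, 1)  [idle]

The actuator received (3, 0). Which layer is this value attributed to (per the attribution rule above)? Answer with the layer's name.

cruise

L0 seek_light: active, feeds wire = (1, 3)
L1 grasp: idle → wire stays (1, 3)
L2 follow_wall: active, inhibitor → wire = none
L3 cruise: active, suppressor → wire = (3, 0)
L4 avoid_obstacle: idle → wire stays (3, 0)
actuator = (3, 0)
last writer: layer 3 = cruise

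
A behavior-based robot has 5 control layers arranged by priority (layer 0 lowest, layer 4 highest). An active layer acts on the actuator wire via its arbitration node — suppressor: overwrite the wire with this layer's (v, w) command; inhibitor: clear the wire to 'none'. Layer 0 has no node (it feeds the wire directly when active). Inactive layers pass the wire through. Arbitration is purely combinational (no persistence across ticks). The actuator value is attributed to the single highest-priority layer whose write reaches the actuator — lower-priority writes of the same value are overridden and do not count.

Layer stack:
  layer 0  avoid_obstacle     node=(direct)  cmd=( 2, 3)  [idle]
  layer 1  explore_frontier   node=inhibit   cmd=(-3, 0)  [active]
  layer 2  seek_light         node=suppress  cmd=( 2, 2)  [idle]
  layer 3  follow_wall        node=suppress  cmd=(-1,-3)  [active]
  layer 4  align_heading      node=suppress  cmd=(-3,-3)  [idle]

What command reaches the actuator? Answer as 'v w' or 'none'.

-1 -3

[0] avoid_obstacle off; wire := none
[1] explore_frontier on (inhibit); wire := none
[2] seek_light off; pass none
[3] follow_wall on (suppress); wire := (-1, -3)
[4] align_heading off; pass (-1, -3)
output (-1, -3)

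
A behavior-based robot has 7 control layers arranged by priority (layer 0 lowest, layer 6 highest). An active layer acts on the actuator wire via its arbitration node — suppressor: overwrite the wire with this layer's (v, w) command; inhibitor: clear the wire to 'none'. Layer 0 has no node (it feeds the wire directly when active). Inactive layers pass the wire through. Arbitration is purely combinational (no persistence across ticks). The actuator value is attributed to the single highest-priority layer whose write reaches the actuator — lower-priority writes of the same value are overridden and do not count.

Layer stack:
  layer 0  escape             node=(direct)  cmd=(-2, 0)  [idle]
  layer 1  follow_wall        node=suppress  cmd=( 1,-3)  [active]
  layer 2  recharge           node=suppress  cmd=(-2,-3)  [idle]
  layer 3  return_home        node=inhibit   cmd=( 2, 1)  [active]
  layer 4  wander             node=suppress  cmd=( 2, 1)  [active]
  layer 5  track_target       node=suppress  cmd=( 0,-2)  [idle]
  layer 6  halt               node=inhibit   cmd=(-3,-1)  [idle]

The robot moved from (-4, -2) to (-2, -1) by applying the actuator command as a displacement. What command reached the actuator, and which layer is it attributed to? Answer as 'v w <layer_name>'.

displacement = (-2, -1) − (-4, -2) = (2, 1)
L0 escape: idle → wire = none
L1 follow_wall: active, suppressor → wire = (1, -3)
L2 recharge: idle → wire stays (1, -3)
L3 return_home: active, inhibitor → wire = none
L4 wander: active, suppressor → wire = (2, 1)
L5 track_target: idle → wire stays (2, 1)
L6 halt: idle → wire stays (2, 1)
actuator = (2, 1) — from layer 4 (wander)

2 1 wander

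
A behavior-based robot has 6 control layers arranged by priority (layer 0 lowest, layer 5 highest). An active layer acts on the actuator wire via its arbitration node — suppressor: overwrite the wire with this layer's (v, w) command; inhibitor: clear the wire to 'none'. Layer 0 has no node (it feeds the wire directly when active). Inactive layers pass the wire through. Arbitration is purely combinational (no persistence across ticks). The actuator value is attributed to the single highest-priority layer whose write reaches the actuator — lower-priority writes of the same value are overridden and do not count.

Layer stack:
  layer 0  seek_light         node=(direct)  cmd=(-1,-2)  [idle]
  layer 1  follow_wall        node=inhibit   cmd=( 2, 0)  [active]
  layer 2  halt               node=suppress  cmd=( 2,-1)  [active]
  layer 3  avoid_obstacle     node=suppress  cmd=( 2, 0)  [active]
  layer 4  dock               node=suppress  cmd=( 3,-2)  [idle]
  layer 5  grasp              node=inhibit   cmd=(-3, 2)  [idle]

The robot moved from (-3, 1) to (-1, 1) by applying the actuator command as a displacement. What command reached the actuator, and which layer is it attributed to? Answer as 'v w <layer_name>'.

2 0 avoid_obstacle

displacement = (-1, 1) − (-3, 1) = (2, 0)
L0 seek_light: idle → wire = none
L1 follow_wall: active, inhibitor → wire = none
L2 halt: active, suppressor → wire = (2, -1)
L3 avoid_obstacle: active, suppressor → wire = (2, 0)
L4 dock: idle → wire stays (2, 0)
L5 grasp: idle → wire stays (2, 0)
actuator = (2, 0) — from layer 3 (avoid_obstacle)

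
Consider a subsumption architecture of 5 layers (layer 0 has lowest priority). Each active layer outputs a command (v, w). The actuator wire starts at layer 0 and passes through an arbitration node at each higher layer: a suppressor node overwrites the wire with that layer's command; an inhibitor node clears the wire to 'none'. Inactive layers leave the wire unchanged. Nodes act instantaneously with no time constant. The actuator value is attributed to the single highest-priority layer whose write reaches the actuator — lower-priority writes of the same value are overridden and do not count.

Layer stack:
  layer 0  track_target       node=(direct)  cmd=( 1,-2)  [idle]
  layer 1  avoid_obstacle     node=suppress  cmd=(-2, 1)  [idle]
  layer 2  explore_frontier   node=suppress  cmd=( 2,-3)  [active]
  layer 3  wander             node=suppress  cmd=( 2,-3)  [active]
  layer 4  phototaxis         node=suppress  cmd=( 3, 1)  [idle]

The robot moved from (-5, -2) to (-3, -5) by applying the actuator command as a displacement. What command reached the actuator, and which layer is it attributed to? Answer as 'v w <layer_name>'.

2 -3 wander

displacement = (-3, -5) − (-5, -2) = (2, -3)
[0] track_target off; wire := none
[1] avoid_obstacle off; pass none
[2] explore_frontier on (suppress); wire := (2, -3)
[3] wander on (suppress); wire := (2, -3)
[4] phototaxis off; pass (2, -3)
output (2, -3) — from layer 3 (wander)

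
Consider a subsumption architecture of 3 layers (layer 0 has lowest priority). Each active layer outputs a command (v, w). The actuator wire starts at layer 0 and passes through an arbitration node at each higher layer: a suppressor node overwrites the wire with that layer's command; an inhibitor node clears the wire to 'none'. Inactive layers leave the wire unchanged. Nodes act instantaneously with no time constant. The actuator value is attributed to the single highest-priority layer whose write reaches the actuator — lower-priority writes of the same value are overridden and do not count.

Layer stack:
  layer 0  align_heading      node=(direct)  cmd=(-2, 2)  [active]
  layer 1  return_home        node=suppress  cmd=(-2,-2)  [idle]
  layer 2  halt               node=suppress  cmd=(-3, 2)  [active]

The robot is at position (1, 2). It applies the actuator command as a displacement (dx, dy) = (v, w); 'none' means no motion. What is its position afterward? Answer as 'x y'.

L0 align_heading: active, feeds wire = (-2, 2)
L1 return_home: idle → wire stays (-2, 2)
L2 halt: active, suppressor → wire = (-3, 2)
actuator = (-3, 2)
position: (1, 2) + (-3, 2) = (-2, 4)

-2 4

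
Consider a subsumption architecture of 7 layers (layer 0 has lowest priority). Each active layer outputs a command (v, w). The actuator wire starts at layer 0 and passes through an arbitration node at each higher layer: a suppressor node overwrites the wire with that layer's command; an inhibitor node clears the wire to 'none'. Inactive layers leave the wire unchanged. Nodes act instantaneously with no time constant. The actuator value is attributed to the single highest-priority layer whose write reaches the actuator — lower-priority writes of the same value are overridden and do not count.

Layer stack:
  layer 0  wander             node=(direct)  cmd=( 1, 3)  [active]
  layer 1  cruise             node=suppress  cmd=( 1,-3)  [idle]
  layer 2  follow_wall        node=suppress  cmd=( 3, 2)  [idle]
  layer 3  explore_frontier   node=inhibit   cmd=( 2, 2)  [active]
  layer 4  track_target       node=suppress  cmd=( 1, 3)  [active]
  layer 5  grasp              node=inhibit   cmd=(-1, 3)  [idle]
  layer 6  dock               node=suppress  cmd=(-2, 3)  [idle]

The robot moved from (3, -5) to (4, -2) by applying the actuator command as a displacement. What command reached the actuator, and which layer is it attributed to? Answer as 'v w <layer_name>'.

displacement = (4, -2) − (3, -5) = (1, 3)
[0] wander on; wire := (1, 3)
[1] cruise off; pass (1, 3)
[2] follow_wall off; pass (1, 3)
[3] explore_frontier on (inhibit); wire := none
[4] track_target on (suppress); wire := (1, 3)
[5] grasp off; pass (1, 3)
[6] dock off; pass (1, 3)
output (1, 3) — from layer 4 (track_target)

1 3 track_target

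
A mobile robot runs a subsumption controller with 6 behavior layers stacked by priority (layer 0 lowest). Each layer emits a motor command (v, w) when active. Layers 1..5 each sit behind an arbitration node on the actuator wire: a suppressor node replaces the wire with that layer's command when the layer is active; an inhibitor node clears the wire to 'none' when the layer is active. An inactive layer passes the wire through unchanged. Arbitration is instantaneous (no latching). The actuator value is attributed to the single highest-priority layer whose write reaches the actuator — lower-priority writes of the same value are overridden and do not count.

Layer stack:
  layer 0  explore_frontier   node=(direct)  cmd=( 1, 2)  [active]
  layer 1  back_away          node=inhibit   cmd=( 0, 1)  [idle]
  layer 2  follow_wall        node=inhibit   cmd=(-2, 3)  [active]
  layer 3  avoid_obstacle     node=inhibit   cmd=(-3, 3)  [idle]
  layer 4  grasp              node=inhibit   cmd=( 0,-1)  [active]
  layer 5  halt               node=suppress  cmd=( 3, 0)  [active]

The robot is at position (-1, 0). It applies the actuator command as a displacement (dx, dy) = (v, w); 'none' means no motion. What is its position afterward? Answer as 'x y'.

layer 0 (explore_frontier) active — direct: (1, 2)
layer 1 (back_away) idle — unchanged: (1, 2)
layer 2 (follow_wall) active — inhibits: none
layer 3 (avoid_obstacle) idle — unchanged: none
layer 4 (grasp) active — inhibits: none
layer 5 (halt) active — suppresses: (3, 0)
→ actuator (3, 0)
position: (-1, 0) + (3, 0) = (2, 0)

2 0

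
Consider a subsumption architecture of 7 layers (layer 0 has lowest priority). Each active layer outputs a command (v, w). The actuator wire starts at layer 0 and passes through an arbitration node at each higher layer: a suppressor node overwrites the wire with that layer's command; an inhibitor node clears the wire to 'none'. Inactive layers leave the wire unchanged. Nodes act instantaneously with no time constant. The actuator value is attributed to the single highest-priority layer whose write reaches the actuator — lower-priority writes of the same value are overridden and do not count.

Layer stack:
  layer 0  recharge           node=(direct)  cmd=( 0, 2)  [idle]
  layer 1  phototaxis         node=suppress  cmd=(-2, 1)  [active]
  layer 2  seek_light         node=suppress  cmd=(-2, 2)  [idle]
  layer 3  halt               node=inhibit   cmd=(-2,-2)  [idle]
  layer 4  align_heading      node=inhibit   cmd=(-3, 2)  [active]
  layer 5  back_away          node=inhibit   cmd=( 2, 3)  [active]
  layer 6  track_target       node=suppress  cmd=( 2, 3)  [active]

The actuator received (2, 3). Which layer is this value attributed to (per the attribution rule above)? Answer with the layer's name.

track_target

L0 recharge: idle → wire = none
L1 phototaxis: active, suppressor → wire = (-2, 1)
L2 seek_light: idle → wire stays (-2, 1)
L3 halt: idle → wire stays (-2, 1)
L4 align_heading: active, inhibitor → wire = none
L5 back_away: active, inhibitor → wire = none
L6 track_target: active, suppressor → wire = (2, 3)
actuator = (2, 3)
last writer: layer 6 = track_target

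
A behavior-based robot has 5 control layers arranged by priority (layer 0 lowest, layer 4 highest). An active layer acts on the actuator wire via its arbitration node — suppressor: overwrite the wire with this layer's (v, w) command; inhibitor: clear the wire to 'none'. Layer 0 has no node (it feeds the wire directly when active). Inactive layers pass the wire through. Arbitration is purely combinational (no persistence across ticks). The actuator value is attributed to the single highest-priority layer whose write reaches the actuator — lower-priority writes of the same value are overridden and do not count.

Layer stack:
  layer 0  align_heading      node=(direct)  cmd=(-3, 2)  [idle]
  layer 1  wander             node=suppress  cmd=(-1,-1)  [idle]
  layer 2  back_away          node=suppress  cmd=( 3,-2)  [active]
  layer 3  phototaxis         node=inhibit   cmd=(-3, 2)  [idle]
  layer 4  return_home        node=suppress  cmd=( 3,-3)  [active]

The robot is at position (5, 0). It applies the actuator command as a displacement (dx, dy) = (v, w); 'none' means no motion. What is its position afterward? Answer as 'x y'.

[0] align_heading off; wire := none
[1] wander off; pass none
[2] back_away on (suppress); wire := (3, -2)
[3] phototaxis off; pass (3, -2)
[4] return_home on (suppress); wire := (3, -3)
output (3, -3)
position: (5, 0) + (3, -3) = (8, -3)

8 -3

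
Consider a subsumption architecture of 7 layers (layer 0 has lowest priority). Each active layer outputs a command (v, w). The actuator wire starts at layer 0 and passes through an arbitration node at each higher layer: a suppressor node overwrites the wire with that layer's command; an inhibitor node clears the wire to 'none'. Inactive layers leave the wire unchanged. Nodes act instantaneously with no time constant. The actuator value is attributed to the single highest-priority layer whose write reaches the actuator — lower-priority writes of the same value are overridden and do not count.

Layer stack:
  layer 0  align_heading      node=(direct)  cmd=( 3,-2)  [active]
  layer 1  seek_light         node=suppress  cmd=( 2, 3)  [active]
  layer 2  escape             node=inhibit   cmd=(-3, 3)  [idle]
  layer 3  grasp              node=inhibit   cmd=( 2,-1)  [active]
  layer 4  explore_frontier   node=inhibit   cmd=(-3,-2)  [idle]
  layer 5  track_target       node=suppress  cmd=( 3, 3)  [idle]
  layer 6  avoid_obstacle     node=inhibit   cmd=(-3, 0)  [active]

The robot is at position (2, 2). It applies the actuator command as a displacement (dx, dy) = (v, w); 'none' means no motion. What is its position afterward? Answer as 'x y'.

2 2

[0] align_heading on; wire := (3, -2)
[1] seek_light on (suppress); wire := (2, 3)
[2] escape off; pass (2, 3)
[3] grasp on (inhibit); wire := none
[4] explore_frontier off; pass none
[5] track_target off; pass none
[6] avoid_obstacle on (inhibit); wire := none
output none
position: (2, 2) + none = (2, 2)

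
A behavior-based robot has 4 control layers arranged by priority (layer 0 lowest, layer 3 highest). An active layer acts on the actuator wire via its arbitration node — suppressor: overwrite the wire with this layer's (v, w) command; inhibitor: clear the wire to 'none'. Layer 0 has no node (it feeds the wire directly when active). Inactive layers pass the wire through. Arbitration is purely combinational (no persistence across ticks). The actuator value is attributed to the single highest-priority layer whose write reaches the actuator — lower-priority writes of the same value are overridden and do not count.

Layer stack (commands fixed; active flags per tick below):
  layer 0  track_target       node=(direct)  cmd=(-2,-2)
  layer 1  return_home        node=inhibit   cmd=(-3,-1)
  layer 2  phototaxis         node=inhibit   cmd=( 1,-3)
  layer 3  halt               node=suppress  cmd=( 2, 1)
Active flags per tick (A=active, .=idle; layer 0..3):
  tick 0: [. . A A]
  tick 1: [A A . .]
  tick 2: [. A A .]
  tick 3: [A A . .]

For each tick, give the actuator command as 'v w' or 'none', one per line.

2 1
none
none
none

tick 0:
  [0] track_target off; wire := none
  [1] return_home off; pass none
  [2] phototaxis on (inhibit); wire := none
  [3] halt on (suppress); wire := (2, 1)
  output (2, 1)
tick 1:
  [0] track_target on; wire := (-2, -2)
  [1] return_home on (inhibit); wire := none
  [2] phototaxis off; pass none
  [3] halt off; pass none
  output none
tick 2:
  [0] track_target off; wire := none
  [1] return_home on (inhibit); wire := none
  [2] phototaxis on (inhibit); wire := none
  [3] halt off; pass none
  output none
tick 3:
  [0] track_target on; wire := (-2, -2)
  [1] return_home on (inhibit); wire := none
  [2] phototaxis off; pass none
  [3] halt off; pass none
  output none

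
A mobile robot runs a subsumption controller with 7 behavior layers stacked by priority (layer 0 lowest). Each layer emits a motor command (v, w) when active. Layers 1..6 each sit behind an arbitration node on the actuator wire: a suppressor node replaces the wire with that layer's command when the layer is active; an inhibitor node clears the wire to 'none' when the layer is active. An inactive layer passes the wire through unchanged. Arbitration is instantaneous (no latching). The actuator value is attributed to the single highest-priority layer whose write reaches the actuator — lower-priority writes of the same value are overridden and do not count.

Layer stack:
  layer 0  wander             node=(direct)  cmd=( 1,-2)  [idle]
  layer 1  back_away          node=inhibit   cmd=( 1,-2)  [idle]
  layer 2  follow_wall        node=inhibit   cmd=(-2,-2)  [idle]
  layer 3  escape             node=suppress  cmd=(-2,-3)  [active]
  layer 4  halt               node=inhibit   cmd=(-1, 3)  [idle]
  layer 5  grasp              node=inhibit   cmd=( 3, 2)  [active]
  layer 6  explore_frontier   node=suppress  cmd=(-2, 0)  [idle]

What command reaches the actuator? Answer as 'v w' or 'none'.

none

L0 wander: idle → wire = none
L1 back_away: idle → wire stays none
L2 follow_wall: idle → wire stays none
L3 escape: active, suppressor → wire = (-2, -3)
L4 halt: idle → wire stays (-2, -3)
L5 grasp: active, inhibitor → wire = none
L6 explore_frontier: idle → wire stays none
actuator = none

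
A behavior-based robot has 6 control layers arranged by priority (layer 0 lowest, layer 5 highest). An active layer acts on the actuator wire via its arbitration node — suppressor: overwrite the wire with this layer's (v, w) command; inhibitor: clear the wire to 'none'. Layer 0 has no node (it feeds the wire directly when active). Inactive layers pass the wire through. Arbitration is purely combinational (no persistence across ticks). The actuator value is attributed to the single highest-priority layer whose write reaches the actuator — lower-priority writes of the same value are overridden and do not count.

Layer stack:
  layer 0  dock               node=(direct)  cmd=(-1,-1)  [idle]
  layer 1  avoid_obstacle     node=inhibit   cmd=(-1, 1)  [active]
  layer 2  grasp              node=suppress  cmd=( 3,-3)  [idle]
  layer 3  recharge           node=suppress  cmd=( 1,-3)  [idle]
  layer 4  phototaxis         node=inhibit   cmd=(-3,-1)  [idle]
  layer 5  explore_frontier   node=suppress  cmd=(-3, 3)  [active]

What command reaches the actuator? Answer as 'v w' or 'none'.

-3 3

layer 0 (dock) idle — none
layer 1 (avoid_obstacle) active — inhibits: none
layer 2 (grasp) idle — unchanged: none
layer 3 (recharge) idle — unchanged: none
layer 4 (phototaxis) idle — unchanged: none
layer 5 (explore_frontier) active — suppresses: (-3, 3)
→ actuator (-3, 3)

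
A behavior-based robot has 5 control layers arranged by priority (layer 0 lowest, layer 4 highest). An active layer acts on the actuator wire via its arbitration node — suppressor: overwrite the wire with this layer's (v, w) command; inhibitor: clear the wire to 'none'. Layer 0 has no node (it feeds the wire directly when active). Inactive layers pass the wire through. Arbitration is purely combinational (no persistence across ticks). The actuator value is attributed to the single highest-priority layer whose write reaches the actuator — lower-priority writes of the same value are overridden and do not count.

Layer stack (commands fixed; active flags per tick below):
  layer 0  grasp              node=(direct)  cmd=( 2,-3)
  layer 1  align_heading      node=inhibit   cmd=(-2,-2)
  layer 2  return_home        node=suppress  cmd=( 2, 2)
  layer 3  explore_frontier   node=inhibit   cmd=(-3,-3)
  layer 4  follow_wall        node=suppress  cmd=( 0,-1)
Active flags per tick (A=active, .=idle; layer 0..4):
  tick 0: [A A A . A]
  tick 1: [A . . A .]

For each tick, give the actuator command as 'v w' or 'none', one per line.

0 -1
none

tick 0:
  [0] grasp on; wire := (2, -3)
  [1] align_heading on (inhibit); wire := none
  [2] return_home on (suppress); wire := (2, 2)
  [3] explore_frontier off; pass (2, 2)
  [4] follow_wall on (suppress); wire := (0, -1)
  output (0, -1)
tick 1:
  [0] grasp on; wire := (2, -3)
  [1] align_heading off; pass (2, -3)
  [2] return_home off; pass (2, -3)
  [3] explore_frontier on (inhibit); wire := none
  [4] follow_wall off; pass none
  output none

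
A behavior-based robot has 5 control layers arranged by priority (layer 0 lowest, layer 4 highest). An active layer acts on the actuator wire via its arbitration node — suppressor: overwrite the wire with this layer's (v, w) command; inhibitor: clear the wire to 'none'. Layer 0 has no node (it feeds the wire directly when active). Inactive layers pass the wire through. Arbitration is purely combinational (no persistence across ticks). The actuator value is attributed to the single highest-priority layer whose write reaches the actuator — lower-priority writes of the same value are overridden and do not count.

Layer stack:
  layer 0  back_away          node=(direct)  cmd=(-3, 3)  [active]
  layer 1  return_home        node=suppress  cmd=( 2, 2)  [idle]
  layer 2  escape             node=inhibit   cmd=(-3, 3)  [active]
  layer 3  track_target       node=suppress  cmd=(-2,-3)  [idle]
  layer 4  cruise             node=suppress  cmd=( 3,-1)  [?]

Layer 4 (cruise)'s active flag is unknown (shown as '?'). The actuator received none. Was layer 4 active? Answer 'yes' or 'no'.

If layer 4 is active=yes:
  actuator would be (3, -1)
If layer 4 is active=no:
  actuator would be none
Observed none, so layer 4 was idle.

no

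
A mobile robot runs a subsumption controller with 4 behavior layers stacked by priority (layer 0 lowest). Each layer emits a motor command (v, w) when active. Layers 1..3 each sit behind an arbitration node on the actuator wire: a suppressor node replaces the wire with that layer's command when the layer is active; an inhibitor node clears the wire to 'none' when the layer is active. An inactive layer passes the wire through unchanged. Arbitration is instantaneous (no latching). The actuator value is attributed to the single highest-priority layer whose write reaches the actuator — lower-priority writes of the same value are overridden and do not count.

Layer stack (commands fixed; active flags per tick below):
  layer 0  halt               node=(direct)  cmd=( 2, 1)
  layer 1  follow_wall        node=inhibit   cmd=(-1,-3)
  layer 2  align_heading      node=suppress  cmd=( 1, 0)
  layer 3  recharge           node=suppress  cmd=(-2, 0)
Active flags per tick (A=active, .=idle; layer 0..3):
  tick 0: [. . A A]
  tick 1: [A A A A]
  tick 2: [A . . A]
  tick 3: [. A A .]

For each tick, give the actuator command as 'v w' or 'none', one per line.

-2 0
-2 0
-2 0
1 0

tick 0:
  L0 halt: idle → wire = none
  L1 follow_wall: idle → wire stays none
  L2 align_heading: active, suppressor → wire = (1, 0)
  L3 recharge: active, suppressor → wire = (-2, 0)
  actuator = (-2, 0)
tick 1:
  L0 halt: active, feeds wire = (2, 1)
  L1 follow_wall: active, inhibitor → wire = none
  L2 align_heading: active, suppressor → wire = (1, 0)
  L3 recharge: active, suppressor → wire = (-2, 0)
  actuator = (-2, 0)
tick 2:
  L0 halt: active, feeds wire = (2, 1)
  L1 follow_wall: idle → wire stays (2, 1)
  L2 align_heading: idle → wire stays (2, 1)
  L3 recharge: active, suppressor → wire = (-2, 0)
  actuator = (-2, 0)
tick 3:
  L0 halt: idle → wire = none
  L1 follow_wall: active, inhibitor → wire = none
  L2 align_heading: active, suppressor → wire = (1, 0)
  L3 recharge: idle → wire stays (1, 0)
  actuator = (1, 0)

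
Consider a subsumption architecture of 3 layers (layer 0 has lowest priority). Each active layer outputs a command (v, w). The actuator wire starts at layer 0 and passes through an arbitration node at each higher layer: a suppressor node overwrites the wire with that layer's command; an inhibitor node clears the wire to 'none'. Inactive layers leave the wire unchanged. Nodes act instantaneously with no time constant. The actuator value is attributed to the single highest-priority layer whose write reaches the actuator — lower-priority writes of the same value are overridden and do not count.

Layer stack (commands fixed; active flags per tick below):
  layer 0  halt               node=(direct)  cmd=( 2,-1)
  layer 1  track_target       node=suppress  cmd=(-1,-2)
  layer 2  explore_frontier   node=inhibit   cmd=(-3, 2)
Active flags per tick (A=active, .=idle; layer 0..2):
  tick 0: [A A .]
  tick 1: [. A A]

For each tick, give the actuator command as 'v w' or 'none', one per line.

tick 0:
  [0] halt on; wire := (2, -1)
  [1] track_target on (suppress); wire := (-1, -2)
  [2] explore_frontier off; pass (-1, -2)
  output (-1, -2)
tick 1:
  [0] halt off; wire := none
  [1] track_target on (suppress); wire := (-1, -2)
  [2] explore_frontier on (inhibit); wire := none
  output none

-1 -2
none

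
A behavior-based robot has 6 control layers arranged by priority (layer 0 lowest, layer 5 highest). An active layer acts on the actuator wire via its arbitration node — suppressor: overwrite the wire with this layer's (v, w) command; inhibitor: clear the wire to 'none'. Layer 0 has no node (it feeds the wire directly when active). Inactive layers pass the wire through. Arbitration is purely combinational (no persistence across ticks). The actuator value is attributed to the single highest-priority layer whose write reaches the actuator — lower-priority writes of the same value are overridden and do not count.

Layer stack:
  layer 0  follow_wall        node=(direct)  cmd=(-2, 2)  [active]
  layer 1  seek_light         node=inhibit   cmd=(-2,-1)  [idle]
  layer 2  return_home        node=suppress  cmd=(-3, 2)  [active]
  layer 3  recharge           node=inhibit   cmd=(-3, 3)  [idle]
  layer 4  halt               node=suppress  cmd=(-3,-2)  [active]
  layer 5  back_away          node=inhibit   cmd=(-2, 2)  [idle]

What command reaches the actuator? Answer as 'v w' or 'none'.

-3 -2

[0] follow_wall on; wire := (-2, 2)
[1] seek_light off; pass (-2, 2)
[2] return_home on (suppress); wire := (-3, 2)
[3] recharge off; pass (-3, 2)
[4] halt on (suppress); wire := (-3, -2)
[5] back_away off; pass (-3, -2)
output (-3, -2)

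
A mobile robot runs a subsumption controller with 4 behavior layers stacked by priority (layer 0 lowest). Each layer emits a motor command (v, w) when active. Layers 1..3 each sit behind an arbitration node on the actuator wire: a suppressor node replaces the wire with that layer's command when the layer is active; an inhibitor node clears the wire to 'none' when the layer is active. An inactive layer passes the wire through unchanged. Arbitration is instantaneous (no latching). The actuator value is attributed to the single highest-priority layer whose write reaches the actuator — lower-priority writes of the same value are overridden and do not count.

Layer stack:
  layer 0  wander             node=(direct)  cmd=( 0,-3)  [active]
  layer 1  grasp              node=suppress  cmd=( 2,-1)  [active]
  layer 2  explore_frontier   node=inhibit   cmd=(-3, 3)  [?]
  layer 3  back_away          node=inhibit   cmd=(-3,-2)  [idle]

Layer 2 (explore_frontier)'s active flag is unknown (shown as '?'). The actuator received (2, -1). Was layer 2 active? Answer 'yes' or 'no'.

If layer 2 is active=yes:
  actuator would be none
If layer 2 is active=no:
  actuator would be (2, -1)
Observed (2, -1), so layer 2 was idle.

no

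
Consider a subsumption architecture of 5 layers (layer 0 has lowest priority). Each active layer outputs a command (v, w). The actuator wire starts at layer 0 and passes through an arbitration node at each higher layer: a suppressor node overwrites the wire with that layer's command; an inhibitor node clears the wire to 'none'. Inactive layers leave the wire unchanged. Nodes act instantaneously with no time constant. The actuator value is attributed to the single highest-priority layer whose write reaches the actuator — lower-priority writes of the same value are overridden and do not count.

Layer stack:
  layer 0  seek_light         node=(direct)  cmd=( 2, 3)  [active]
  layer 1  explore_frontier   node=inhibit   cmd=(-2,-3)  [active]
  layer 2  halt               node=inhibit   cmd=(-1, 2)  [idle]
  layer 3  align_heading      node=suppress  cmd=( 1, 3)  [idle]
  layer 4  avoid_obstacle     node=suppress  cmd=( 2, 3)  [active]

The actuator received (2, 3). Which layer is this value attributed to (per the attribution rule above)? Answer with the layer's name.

avoid_obstacle

[0] seek_light on; wire := (2, 3)
[1] explore_frontier on (inhibit); wire := none
[2] halt off; pass none
[3] align_heading off; pass none
[4] avoid_obstacle on (suppress); wire := (2, 3)
output (2, 3)
last writer: layer 4 = avoid_obstacle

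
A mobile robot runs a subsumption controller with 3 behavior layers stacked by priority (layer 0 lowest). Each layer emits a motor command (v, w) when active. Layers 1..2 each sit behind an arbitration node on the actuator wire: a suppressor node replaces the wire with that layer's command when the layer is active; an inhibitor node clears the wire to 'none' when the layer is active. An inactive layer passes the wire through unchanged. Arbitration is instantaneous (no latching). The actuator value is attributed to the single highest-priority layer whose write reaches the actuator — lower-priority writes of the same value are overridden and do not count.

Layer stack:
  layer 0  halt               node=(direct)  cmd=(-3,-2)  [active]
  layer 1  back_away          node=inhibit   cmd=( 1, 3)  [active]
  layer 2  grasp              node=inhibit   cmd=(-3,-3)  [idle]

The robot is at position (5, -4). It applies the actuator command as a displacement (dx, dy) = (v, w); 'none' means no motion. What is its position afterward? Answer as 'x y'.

5 -4

L0 halt: active, feeds wire = (-3, -2)
L1 back_away: active, inhibitor → wire = none
L2 grasp: idle → wire stays none
actuator = none
position: (5, -4) + none = (5, -4)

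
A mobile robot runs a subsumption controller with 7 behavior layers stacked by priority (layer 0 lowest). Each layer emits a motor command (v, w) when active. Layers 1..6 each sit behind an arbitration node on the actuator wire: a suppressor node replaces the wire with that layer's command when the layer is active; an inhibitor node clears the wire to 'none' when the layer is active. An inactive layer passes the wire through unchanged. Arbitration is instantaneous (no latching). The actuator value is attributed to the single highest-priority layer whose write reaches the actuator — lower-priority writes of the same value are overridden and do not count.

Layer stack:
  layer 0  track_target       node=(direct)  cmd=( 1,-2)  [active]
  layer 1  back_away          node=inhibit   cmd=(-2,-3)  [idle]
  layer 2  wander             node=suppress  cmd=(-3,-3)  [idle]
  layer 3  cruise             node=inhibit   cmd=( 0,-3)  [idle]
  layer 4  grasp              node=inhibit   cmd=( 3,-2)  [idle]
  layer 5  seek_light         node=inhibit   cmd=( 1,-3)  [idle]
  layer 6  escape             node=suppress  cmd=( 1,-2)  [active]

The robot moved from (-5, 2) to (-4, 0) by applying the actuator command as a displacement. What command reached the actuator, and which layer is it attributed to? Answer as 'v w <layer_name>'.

displacement = (-4, 0) − (-5, 2) = (1, -2)
L0 track_target: active, feeds wire = (1, -2)
L1 back_away: idle → wire stays (1, -2)
L2 wander: idle → wire stays (1, -2)
L3 cruise: idle → wire stays (1, -2)
L4 grasp: idle → wire stays (1, -2)
L5 seek_light: idle → wire stays (1, -2)
L6 escape: active, suppressor → wire = (1, -2)
actuator = (1, -2) — from layer 6 (escape)

1 -2 escape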